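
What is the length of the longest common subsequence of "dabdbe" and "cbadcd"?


LCS of "dabdbe" and "cbadcd"
DP table:
           c    b    a    d    c    d
      0    0    0    0    0    0    0
  d   0    0    0    0    1    1    1
  a   0    0    0    1    1    1    1
  b   0    0    1    1    1    1    1
  d   0    0    1    1    2    2    2
  b   0    0    1    1    2    2    2
  e   0    0    1    1    2    2    2
LCS length = dp[6][6] = 2

2


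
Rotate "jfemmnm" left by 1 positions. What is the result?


Input: "jfemmnm", rotate left by 1
First 1 characters: "j"
Remaining characters: "femmnm"
Concatenate remaining + first: "femmnm" + "j" = "femmnmj"

femmnmj


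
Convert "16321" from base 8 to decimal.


Input: "16321" in base 8
Positional expansion:
  Digit '1' (value 1) x 8^4 = 4096
  Digit '6' (value 6) x 8^3 = 3072
  Digit '3' (value 3) x 8^2 = 192
  Digit '2' (value 2) x 8^1 = 16
  Digit '1' (value 1) x 8^0 = 1
Sum = 7377

7377


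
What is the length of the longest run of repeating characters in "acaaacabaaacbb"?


Input: "acaaacabaaacbb"
Scanning for longest run:
  Position 1 ('c'): new char, reset run to 1
  Position 2 ('a'): new char, reset run to 1
  Position 3 ('a'): continues run of 'a', length=2
  Position 4 ('a'): continues run of 'a', length=3
  Position 5 ('c'): new char, reset run to 1
  Position 6 ('a'): new char, reset run to 1
  Position 7 ('b'): new char, reset run to 1
  Position 8 ('a'): new char, reset run to 1
  Position 9 ('a'): continues run of 'a', length=2
  Position 10 ('a'): continues run of 'a', length=3
  Position 11 ('c'): new char, reset run to 1
  Position 12 ('b'): new char, reset run to 1
  Position 13 ('b'): continues run of 'b', length=2
Longest run: 'a' with length 3

3


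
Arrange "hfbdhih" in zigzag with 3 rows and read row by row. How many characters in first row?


Zigzag "hfbdhih" into 3 rows:
Placing characters:
  'h' => row 0
  'f' => row 1
  'b' => row 2
  'd' => row 1
  'h' => row 0
  'i' => row 1
  'h' => row 2
Rows:
  Row 0: "hh"
  Row 1: "fdi"
  Row 2: "bh"
First row length: 2

2


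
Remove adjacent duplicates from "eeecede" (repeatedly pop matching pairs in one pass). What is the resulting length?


Input: eeecede
Stack-based adjacent duplicate removal:
  Read 'e': push. Stack: e
  Read 'e': matches stack top 'e' => pop. Stack: (empty)
  Read 'e': push. Stack: e
  Read 'c': push. Stack: ec
  Read 'e': push. Stack: ece
  Read 'd': push. Stack: eced
  Read 'e': push. Stack: ecede
Final stack: "ecede" (length 5)

5


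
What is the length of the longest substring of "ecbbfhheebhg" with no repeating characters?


Input: "ecbbfhheebhg"
Sliding window (track last position of each char):
  Position 0 ('e'): window [0,0] length 1 -- new best
  Position 1 ('c'): window [0,1] length 2 -- new best
  Position 2 ('b'): window [0,2] length 3 -- new best
  Position 3 ('b'): repeat (last at 2), move window start to 3
  Position 3 ('b'): window [3,3] length 1
  Position 4 ('f'): window [3,4] length 2
  Position 5 ('h'): window [3,5] length 3
  Position 6 ('h'): repeat (last at 5), move window start to 6
  Position 6 ('h'): window [6,6] length 1
  Position 7 ('e'): window [6,7] length 2
  Position 8 ('e'): repeat (last at 7), move window start to 8
  Position 8 ('e'): window [8,8] length 1
  Position 9 ('b'): window [8,9] length 2
  Position 10 ('h'): window [8,10] length 3
  Position 11 ('g'): window [8,11] length 4 -- new best
Longest substring with no repeats: "ebhg" with length 4

4


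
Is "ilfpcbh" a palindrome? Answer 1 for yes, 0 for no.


Input: ilfpcbh
Reversed: hbcpfli
  Compare pos 0 ('i') with pos 6 ('h'): MISMATCH
  Compare pos 1 ('l') with pos 5 ('b'): MISMATCH
  Compare pos 2 ('f') with pos 4 ('c'): MISMATCH
Result: not a palindrome

0


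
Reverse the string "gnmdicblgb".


Input: gnmdicblgb
Reading characters right to left:
  Position 9: 'b'
  Position 8: 'g'
  Position 7: 'l'
  Position 6: 'b'
  Position 5: 'c'
  Position 4: 'i'
  Position 3: 'd'
  Position 2: 'm'
  Position 1: 'n'
  Position 0: 'g'
Reversed: bglbcidmng

bglbcidmng


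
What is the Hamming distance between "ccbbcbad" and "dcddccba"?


Comparing "ccbbcbad" and "dcddccba" position by position:
  Position 0: 'c' vs 'd' => differ
  Position 1: 'c' vs 'c' => same
  Position 2: 'b' vs 'd' => differ
  Position 3: 'b' vs 'd' => differ
  Position 4: 'c' vs 'c' => same
  Position 5: 'b' vs 'c' => differ
  Position 6: 'a' vs 'b' => differ
  Position 7: 'd' vs 'a' => differ
Total differences (Hamming distance): 6

6


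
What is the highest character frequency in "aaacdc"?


Input: aaacdc
Character counts:
  'a': 3
  'c': 2
  'd': 1
Maximum frequency: 3

3


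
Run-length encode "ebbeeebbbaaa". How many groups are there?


Input: ebbeeebbbaaa
Scanning for consecutive runs:
  Group 1: 'e' x 1 (positions 0-0)
  Group 2: 'b' x 2 (positions 1-2)
  Group 3: 'e' x 3 (positions 3-5)
  Group 4: 'b' x 3 (positions 6-8)
  Group 5: 'a' x 3 (positions 9-11)
Total groups: 5

5


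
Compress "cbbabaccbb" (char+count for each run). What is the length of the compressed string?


Input: cbbabaccbb
Runs:
  'c' x 1 => "c1"
  'b' x 2 => "b2"
  'a' x 1 => "a1"
  'b' x 1 => "b1"
  'a' x 1 => "a1"
  'c' x 2 => "c2"
  'b' x 2 => "b2"
Compressed: "c1b2a1b1a1c2b2"
Compressed length: 14

14


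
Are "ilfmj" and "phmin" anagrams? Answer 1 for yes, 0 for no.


Strings: "ilfmj", "phmin"
Sorted first:  fijlm
Sorted second: himnp
Differ at position 0: 'f' vs 'h' => not anagrams

0


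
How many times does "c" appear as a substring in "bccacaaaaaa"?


Searching for "c" in "bccacaaaaaa"
Scanning each position:
  Position 0: "b" => no
  Position 1: "c" => MATCH
  Position 2: "c" => MATCH
  Position 3: "a" => no
  Position 4: "c" => MATCH
  Position 5: "a" => no
  Position 6: "a" => no
  Position 7: "a" => no
  Position 8: "a" => no
  Position 9: "a" => no
  Position 10: "a" => no
Total occurrences: 3

3


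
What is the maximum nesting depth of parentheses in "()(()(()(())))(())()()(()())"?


Input: "()(()(()(())))(())()()(()())"
Tracking depth:
  Position 0 '(': depth becomes 1
  Position 1 ')': depth becomes 0
  Position 2 '(': depth becomes 1
  Position 3 '(': depth becomes 2
  Position 4 ')': depth becomes 1
  Position 5 '(': depth becomes 2
  Position 6 '(': depth becomes 3
  Position 7 ')': depth becomes 2
  Position 8 '(': depth becomes 3
  Position 9 '(': depth becomes 4
  Position 10 ')': depth becomes 3
  Position 11 ')': depth becomes 2
  Position 12 ')': depth becomes 1
  Position 13 ')': depth becomes 0
  Position 14 '(': depth becomes 1
  Position 15 '(': depth becomes 2
  Position 16 ')': depth becomes 1
  Position 17 ')': depth becomes 0
  Position 18 '(': depth becomes 1
  Position 19 ')': depth becomes 0
  Position 20 '(': depth becomes 1
  Position 21 ')': depth becomes 0
  Position 22 '(': depth becomes 1
  Position 23 '(': depth becomes 2
  Position 24 ')': depth becomes 1
  Position 25 '(': depth becomes 2
  Position 26 ')': depth becomes 1
  Position 27 ')': depth becomes 0
Maximum depth reached: 4

4


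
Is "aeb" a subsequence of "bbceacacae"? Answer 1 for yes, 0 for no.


Check if "aeb" is a subsequence of "bbceacacae"
Greedy scan:
  Position 0 ('b'): no match needed
  Position 1 ('b'): no match needed
  Position 2 ('c'): no match needed
  Position 3 ('e'): no match needed
  Position 4 ('a'): matches sub[0] = 'a'
  Position 5 ('c'): no match needed
  Position 6 ('a'): no match needed
  Position 7 ('c'): no match needed
  Position 8 ('a'): no match needed
  Position 9 ('e'): matches sub[1] = 'e'
Only matched 2/3 characters => not a subsequence

0


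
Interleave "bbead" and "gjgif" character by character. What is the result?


Interleaving "bbead" and "gjgif":
  Position 0: 'b' from first, 'g' from second => "bg"
  Position 1: 'b' from first, 'j' from second => "bj"
  Position 2: 'e' from first, 'g' from second => "eg"
  Position 3: 'a' from first, 'i' from second => "ai"
  Position 4: 'd' from first, 'f' from second => "df"
Result: bgbjegaidf

bgbjegaidf


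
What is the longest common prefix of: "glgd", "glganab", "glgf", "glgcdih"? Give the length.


Words: glgd, glganab, glgf, glgcdih
  Position 0: all 'g' => match
  Position 1: all 'l' => match
  Position 2: all 'g' => match
  Position 3: ('d', 'a', 'f', 'c') => mismatch, stop
LCP = "glg" (length 3)

3


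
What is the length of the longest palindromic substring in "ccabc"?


Input: "ccabc"
Checking substrings for palindromes:
  [0:2] "cc" (len 2) => palindrome
Longest palindromic substring: "cc" with length 2

2


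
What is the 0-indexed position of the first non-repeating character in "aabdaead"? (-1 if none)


Input: aabdaead
Character frequencies:
  'a': 4
  'b': 1
  'd': 2
  'e': 1
Scanning left to right for freq == 1:
  Position 0 ('a'): freq=4, skip
  Position 1 ('a'): freq=4, skip
  Position 2 ('b'): unique! => answer = 2

2


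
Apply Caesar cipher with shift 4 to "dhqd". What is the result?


Caesar cipher: shift "dhqd" by 4
  'd' (pos 3) + 4 = pos 7 = 'h'
  'h' (pos 7) + 4 = pos 11 = 'l'
  'q' (pos 16) + 4 = pos 20 = 'u'
  'd' (pos 3) + 4 = pos 7 = 'h'
Result: hluh

hluh


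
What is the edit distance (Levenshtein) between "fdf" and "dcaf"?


Computing edit distance: "fdf" -> "dcaf"
DP table:
           d    c    a    f
      0    1    2    3    4
  f   1    1    2    3    3
  d   2    1    2    3    4
  f   3    2    2    3    3
Edit distance = dp[3][4] = 3

3


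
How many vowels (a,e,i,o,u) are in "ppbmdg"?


Input: ppbmdg
Checking each character:
  'p' at position 0: consonant
  'p' at position 1: consonant
  'b' at position 2: consonant
  'm' at position 3: consonant
  'd' at position 4: consonant
  'g' at position 5: consonant
Total vowels: 0

0


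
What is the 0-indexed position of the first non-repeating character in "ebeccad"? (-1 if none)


Input: ebeccad
Character frequencies:
  'a': 1
  'b': 1
  'c': 2
  'd': 1
  'e': 2
Scanning left to right for freq == 1:
  Position 0 ('e'): freq=2, skip
  Position 1 ('b'): unique! => answer = 1

1


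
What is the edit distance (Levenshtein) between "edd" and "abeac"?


Computing edit distance: "edd" -> "abeac"
DP table:
           a    b    e    a    c
      0    1    2    3    4    5
  e   1    1    2    2    3    4
  d   2    2    2    3    3    4
  d   3    3    3    3    4    4
Edit distance = dp[3][5] = 4

4


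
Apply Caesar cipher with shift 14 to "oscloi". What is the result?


Caesar cipher: shift "oscloi" by 14
  'o' (pos 14) + 14 = pos 2 = 'c'
  's' (pos 18) + 14 = pos 6 = 'g'
  'c' (pos 2) + 14 = pos 16 = 'q'
  'l' (pos 11) + 14 = pos 25 = 'z'
  'o' (pos 14) + 14 = pos 2 = 'c'
  'i' (pos 8) + 14 = pos 22 = 'w'
Result: cgqzcw

cgqzcw


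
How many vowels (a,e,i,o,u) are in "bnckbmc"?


Input: bnckbmc
Checking each character:
  'b' at position 0: consonant
  'n' at position 1: consonant
  'c' at position 2: consonant
  'k' at position 3: consonant
  'b' at position 4: consonant
  'm' at position 5: consonant
  'c' at position 6: consonant
Total vowels: 0

0


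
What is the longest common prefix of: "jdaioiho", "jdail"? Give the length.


Words: jdaioiho, jdail
  Position 0: all 'j' => match
  Position 1: all 'd' => match
  Position 2: all 'a' => match
  Position 3: all 'i' => match
  Position 4: ('o', 'l') => mismatch, stop
LCP = "jdai" (length 4)

4


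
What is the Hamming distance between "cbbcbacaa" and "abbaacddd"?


Comparing "cbbcbacaa" and "abbaacddd" position by position:
  Position 0: 'c' vs 'a' => differ
  Position 1: 'b' vs 'b' => same
  Position 2: 'b' vs 'b' => same
  Position 3: 'c' vs 'a' => differ
  Position 4: 'b' vs 'a' => differ
  Position 5: 'a' vs 'c' => differ
  Position 6: 'c' vs 'd' => differ
  Position 7: 'a' vs 'd' => differ
  Position 8: 'a' vs 'd' => differ
Total differences (Hamming distance): 7

7


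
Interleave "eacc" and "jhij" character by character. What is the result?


Interleaving "eacc" and "jhij":
  Position 0: 'e' from first, 'j' from second => "ej"
  Position 1: 'a' from first, 'h' from second => "ah"
  Position 2: 'c' from first, 'i' from second => "ci"
  Position 3: 'c' from first, 'j' from second => "cj"
Result: ejahcicj

ejahcicj


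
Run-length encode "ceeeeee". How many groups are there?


Input: ceeeeee
Scanning for consecutive runs:
  Group 1: 'c' x 1 (positions 0-0)
  Group 2: 'e' x 6 (positions 1-6)
Total groups: 2

2


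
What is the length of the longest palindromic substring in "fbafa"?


Input: "fbafa"
Checking substrings for palindromes:
  [2:5] "afa" (len 3) => palindrome
Longest palindromic substring: "afa" with length 3

3


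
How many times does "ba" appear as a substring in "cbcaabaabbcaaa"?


Searching for "ba" in "cbcaabaabbcaaa"
Scanning each position:
  Position 0: "cb" => no
  Position 1: "bc" => no
  Position 2: "ca" => no
  Position 3: "aa" => no
  Position 4: "ab" => no
  Position 5: "ba" => MATCH
  Position 6: "aa" => no
  Position 7: "ab" => no
  Position 8: "bb" => no
  Position 9: "bc" => no
  Position 10: "ca" => no
  Position 11: "aa" => no
  Position 12: "aa" => no
Total occurrences: 1

1


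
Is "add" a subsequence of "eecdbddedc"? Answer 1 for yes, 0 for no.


Check if "add" is a subsequence of "eecdbddedc"
Greedy scan:
  Position 0 ('e'): no match needed
  Position 1 ('e'): no match needed
  Position 2 ('c'): no match needed
  Position 3 ('d'): no match needed
  Position 4 ('b'): no match needed
  Position 5 ('d'): no match needed
  Position 6 ('d'): no match needed
  Position 7 ('e'): no match needed
  Position 8 ('d'): no match needed
  Position 9 ('c'): no match needed
Only matched 0/3 characters => not a subsequence

0


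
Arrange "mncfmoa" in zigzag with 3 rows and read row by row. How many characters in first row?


Zigzag "mncfmoa" into 3 rows:
Placing characters:
  'm' => row 0
  'n' => row 1
  'c' => row 2
  'f' => row 1
  'm' => row 0
  'o' => row 1
  'a' => row 2
Rows:
  Row 0: "mm"
  Row 1: "nfo"
  Row 2: "ca"
First row length: 2

2


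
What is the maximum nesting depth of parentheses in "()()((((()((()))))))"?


Input: "()()((((()((()))))))"
Tracking depth:
  Position 0 '(': depth becomes 1
  Position 1 ')': depth becomes 0
  Position 2 '(': depth becomes 1
  Position 3 ')': depth becomes 0
  Position 4 '(': depth becomes 1
  Position 5 '(': depth becomes 2
  Position 6 '(': depth becomes 3
  Position 7 '(': depth becomes 4
  Position 8 '(': depth becomes 5
  Position 9 ')': depth becomes 4
  Position 10 '(': depth becomes 5
  Position 11 '(': depth becomes 6
  Position 12 '(': depth becomes 7
  Position 13 ')': depth becomes 6
  Position 14 ')': depth becomes 5
  Position 15 ')': depth becomes 4
  Position 16 ')': depth becomes 3
  Position 17 ')': depth becomes 2
  Position 18 ')': depth becomes 1
  Position 19 ')': depth becomes 0
Maximum depth reached: 7

7


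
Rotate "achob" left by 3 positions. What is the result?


Input: "achob", rotate left by 3
First 3 characters: "ach"
Remaining characters: "ob"
Concatenate remaining + first: "ob" + "ach" = "obach"

obach


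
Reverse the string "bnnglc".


Input: bnnglc
Reading characters right to left:
  Position 5: 'c'
  Position 4: 'l'
  Position 3: 'g'
  Position 2: 'n'
  Position 1: 'n'
  Position 0: 'b'
Reversed: clgnnb

clgnnb


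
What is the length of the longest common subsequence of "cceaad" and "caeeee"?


LCS of "cceaad" and "caeeee"
DP table:
           c    a    e    e    e    e
      0    0    0    0    0    0    0
  c   0    1    1    1    1    1    1
  c   0    1    1    1    1    1    1
  e   0    1    1    2    2    2    2
  a   0    1    2    2    2    2    2
  a   0    1    2    2    2    2    2
  d   0    1    2    2    2    2    2
LCS length = dp[6][6] = 2

2


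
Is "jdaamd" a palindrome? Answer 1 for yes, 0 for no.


Input: jdaamd
Reversed: dmaadj
  Compare pos 0 ('j') with pos 5 ('d'): MISMATCH
  Compare pos 1 ('d') with pos 4 ('m'): MISMATCH
  Compare pos 2 ('a') with pos 3 ('a'): match
Result: not a palindrome

0


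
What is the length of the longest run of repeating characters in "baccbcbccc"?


Input: "baccbcbccc"
Scanning for longest run:
  Position 1 ('a'): new char, reset run to 1
  Position 2 ('c'): new char, reset run to 1
  Position 3 ('c'): continues run of 'c', length=2
  Position 4 ('b'): new char, reset run to 1
  Position 5 ('c'): new char, reset run to 1
  Position 6 ('b'): new char, reset run to 1
  Position 7 ('c'): new char, reset run to 1
  Position 8 ('c'): continues run of 'c', length=2
  Position 9 ('c'): continues run of 'c', length=3
Longest run: 'c' with length 3

3


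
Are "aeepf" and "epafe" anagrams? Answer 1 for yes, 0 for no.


Strings: "aeepf", "epafe"
Sorted first:  aeefp
Sorted second: aeefp
Sorted forms match => anagrams

1


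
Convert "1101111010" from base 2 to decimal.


Input: "1101111010" in base 2
Positional expansion:
  Digit '1' (value 1) x 2^9 = 512
  Digit '1' (value 1) x 2^8 = 256
  Digit '0' (value 0) x 2^7 = 0
  Digit '1' (value 1) x 2^6 = 64
  Digit '1' (value 1) x 2^5 = 32
  Digit '1' (value 1) x 2^4 = 16
  Digit '1' (value 1) x 2^3 = 8
  Digit '0' (value 0) x 2^2 = 0
  Digit '1' (value 1) x 2^1 = 2
  Digit '0' (value 0) x 2^0 = 0
Sum = 890

890


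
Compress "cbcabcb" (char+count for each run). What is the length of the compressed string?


Input: cbcabcb
Runs:
  'c' x 1 => "c1"
  'b' x 1 => "b1"
  'c' x 1 => "c1"
  'a' x 1 => "a1"
  'b' x 1 => "b1"
  'c' x 1 => "c1"
  'b' x 1 => "b1"
Compressed: "c1b1c1a1b1c1b1"
Compressed length: 14

14


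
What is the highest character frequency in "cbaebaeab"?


Input: cbaebaeab
Character counts:
  'a': 3
  'b': 3
  'c': 1
  'e': 2
Maximum frequency: 3

3


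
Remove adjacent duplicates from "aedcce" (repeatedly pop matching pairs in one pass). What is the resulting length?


Input: aedcce
Stack-based adjacent duplicate removal:
  Read 'a': push. Stack: a
  Read 'e': push. Stack: ae
  Read 'd': push. Stack: aed
  Read 'c': push. Stack: aedc
  Read 'c': matches stack top 'c' => pop. Stack: aed
  Read 'e': push. Stack: aede
Final stack: "aede" (length 4)

4


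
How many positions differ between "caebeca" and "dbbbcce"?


Comparing "caebeca" and "dbbbcce" position by position:
  Position 0: 'c' vs 'd' => DIFFER
  Position 1: 'a' vs 'b' => DIFFER
  Position 2: 'e' vs 'b' => DIFFER
  Position 3: 'b' vs 'b' => same
  Position 4: 'e' vs 'c' => DIFFER
  Position 5: 'c' vs 'c' => same
  Position 6: 'a' vs 'e' => DIFFER
Positions that differ: 5

5


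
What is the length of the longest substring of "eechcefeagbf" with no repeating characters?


Input: "eechcefeagbf"
Sliding window (track last position of each char):
  Position 0 ('e'): window [0,0] length 1 -- new best
  Position 1 ('e'): repeat (last at 0), move window start to 1
  Position 1 ('e'): window [1,1] length 1
  Position 2 ('c'): window [1,2] length 2 -- new best
  Position 3 ('h'): window [1,3] length 3 -- new best
  Position 4 ('c'): repeat (last at 2), move window start to 3
  Position 4 ('c'): window [3,4] length 2
  Position 5 ('e'): window [3,5] length 3
  Position 6 ('f'): window [3,6] length 4 -- new best
  Position 7 ('e'): repeat (last at 5), move window start to 6
  Position 7 ('e'): window [6,7] length 2
  Position 8 ('a'): window [6,8] length 3
  Position 9 ('g'): window [6,9] length 4
  Position 10 ('b'): window [6,10] length 5 -- new best
  Position 11 ('f'): repeat (last at 6), move window start to 7
  Position 11 ('f'): window [7,11] length 5
Longest substring with no repeats: "feagb" with length 5

5


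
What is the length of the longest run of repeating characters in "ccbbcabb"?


Input: "ccbbcabb"
Scanning for longest run:
  Position 1 ('c'): continues run of 'c', length=2
  Position 2 ('b'): new char, reset run to 1
  Position 3 ('b'): continues run of 'b', length=2
  Position 4 ('c'): new char, reset run to 1
  Position 5 ('a'): new char, reset run to 1
  Position 6 ('b'): new char, reset run to 1
  Position 7 ('b'): continues run of 'b', length=2
Longest run: 'c' with length 2

2


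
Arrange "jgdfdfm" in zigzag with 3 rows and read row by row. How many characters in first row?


Zigzag "jgdfdfm" into 3 rows:
Placing characters:
  'j' => row 0
  'g' => row 1
  'd' => row 2
  'f' => row 1
  'd' => row 0
  'f' => row 1
  'm' => row 2
Rows:
  Row 0: "jd"
  Row 1: "gff"
  Row 2: "dm"
First row length: 2

2


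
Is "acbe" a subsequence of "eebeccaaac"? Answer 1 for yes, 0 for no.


Check if "acbe" is a subsequence of "eebeccaaac"
Greedy scan:
  Position 0 ('e'): no match needed
  Position 1 ('e'): no match needed
  Position 2 ('b'): no match needed
  Position 3 ('e'): no match needed
  Position 4 ('c'): no match needed
  Position 5 ('c'): no match needed
  Position 6 ('a'): matches sub[0] = 'a'
  Position 7 ('a'): no match needed
  Position 8 ('a'): no match needed
  Position 9 ('c'): matches sub[1] = 'c'
Only matched 2/4 characters => not a subsequence

0


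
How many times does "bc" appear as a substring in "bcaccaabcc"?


Searching for "bc" in "bcaccaabcc"
Scanning each position:
  Position 0: "bc" => MATCH
  Position 1: "ca" => no
  Position 2: "ac" => no
  Position 3: "cc" => no
  Position 4: "ca" => no
  Position 5: "aa" => no
  Position 6: "ab" => no
  Position 7: "bc" => MATCH
  Position 8: "cc" => no
Total occurrences: 2

2


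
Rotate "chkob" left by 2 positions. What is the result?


Input: "chkob", rotate left by 2
First 2 characters: "ch"
Remaining characters: "kob"
Concatenate remaining + first: "kob" + "ch" = "kobch"

kobch


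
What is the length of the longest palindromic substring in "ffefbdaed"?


Input: "ffefbdaed"
Checking substrings for palindromes:
  [1:4] "fef" (len 3) => palindrome
  [0:2] "ff" (len 2) => palindrome
Longest palindromic substring: "fef" with length 3

3


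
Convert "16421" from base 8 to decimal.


Input: "16421" in base 8
Positional expansion:
  Digit '1' (value 1) x 8^4 = 4096
  Digit '6' (value 6) x 8^3 = 3072
  Digit '4' (value 4) x 8^2 = 256
  Digit '2' (value 2) x 8^1 = 16
  Digit '1' (value 1) x 8^0 = 1
Sum = 7441

7441


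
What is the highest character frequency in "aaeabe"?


Input: aaeabe
Character counts:
  'a': 3
  'b': 1
  'e': 2
Maximum frequency: 3

3


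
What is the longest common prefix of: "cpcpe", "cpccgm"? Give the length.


Words: cpcpe, cpccgm
  Position 0: all 'c' => match
  Position 1: all 'p' => match
  Position 2: all 'c' => match
  Position 3: ('p', 'c') => mismatch, stop
LCP = "cpc" (length 3)

3


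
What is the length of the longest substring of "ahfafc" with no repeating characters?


Input: "ahfafc"
Sliding window (track last position of each char):
  Position 0 ('a'): window [0,0] length 1 -- new best
  Position 1 ('h'): window [0,1] length 2 -- new best
  Position 2 ('f'): window [0,2] length 3 -- new best
  Position 3 ('a'): repeat (last at 0), move window start to 1
  Position 3 ('a'): window [1,3] length 3
  Position 4 ('f'): repeat (last at 2), move window start to 3
  Position 4 ('f'): window [3,4] length 2
  Position 5 ('c'): window [3,5] length 3
Longest substring with no repeats: "ahf" with length 3

3


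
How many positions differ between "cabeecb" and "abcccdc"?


Comparing "cabeecb" and "abcccdc" position by position:
  Position 0: 'c' vs 'a' => DIFFER
  Position 1: 'a' vs 'b' => DIFFER
  Position 2: 'b' vs 'c' => DIFFER
  Position 3: 'e' vs 'c' => DIFFER
  Position 4: 'e' vs 'c' => DIFFER
  Position 5: 'c' vs 'd' => DIFFER
  Position 6: 'b' vs 'c' => DIFFER
Positions that differ: 7

7


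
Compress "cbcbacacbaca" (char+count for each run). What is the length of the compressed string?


Input: cbcbacacbaca
Runs:
  'c' x 1 => "c1"
  'b' x 1 => "b1"
  'c' x 1 => "c1"
  'b' x 1 => "b1"
  'a' x 1 => "a1"
  'c' x 1 => "c1"
  'a' x 1 => "a1"
  'c' x 1 => "c1"
  'b' x 1 => "b1"
  'a' x 1 => "a1"
  'c' x 1 => "c1"
  'a' x 1 => "a1"
Compressed: "c1b1c1b1a1c1a1c1b1a1c1a1"
Compressed length: 24

24


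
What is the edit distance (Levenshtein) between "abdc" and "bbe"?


Computing edit distance: "abdc" -> "bbe"
DP table:
           b    b    e
      0    1    2    3
  a   1    1    2    3
  b   2    1    1    2
  d   3    2    2    2
  c   4    3    3    3
Edit distance = dp[4][3] = 3

3


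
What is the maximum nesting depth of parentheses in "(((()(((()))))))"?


Input: "(((()(((()))))))"
Tracking depth:
  Position 0 '(': depth becomes 1
  Position 1 '(': depth becomes 2
  Position 2 '(': depth becomes 3
  Position 3 '(': depth becomes 4
  Position 4 ')': depth becomes 3
  Position 5 '(': depth becomes 4
  Position 6 '(': depth becomes 5
  Position 7 '(': depth becomes 6
  Position 8 '(': depth becomes 7
  Position 9 ')': depth becomes 6
  Position 10 ')': depth becomes 5
  Position 11 ')': depth becomes 4
  Position 12 ')': depth becomes 3
  Position 13 ')': depth becomes 2
  Position 14 ')': depth becomes 1
  Position 15 ')': depth becomes 0
Maximum depth reached: 7

7


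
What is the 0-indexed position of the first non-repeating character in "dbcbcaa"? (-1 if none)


Input: dbcbcaa
Character frequencies:
  'a': 2
  'b': 2
  'c': 2
  'd': 1
Scanning left to right for freq == 1:
  Position 0 ('d'): unique! => answer = 0

0


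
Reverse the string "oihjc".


Input: oihjc
Reading characters right to left:
  Position 4: 'c'
  Position 3: 'j'
  Position 2: 'h'
  Position 1: 'i'
  Position 0: 'o'
Reversed: cjhio

cjhio


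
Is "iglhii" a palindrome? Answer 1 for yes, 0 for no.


Input: iglhii
Reversed: iihlgi
  Compare pos 0 ('i') with pos 5 ('i'): match
  Compare pos 1 ('g') with pos 4 ('i'): MISMATCH
  Compare pos 2 ('l') with pos 3 ('h'): MISMATCH
Result: not a palindrome

0


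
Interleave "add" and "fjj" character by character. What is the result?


Interleaving "add" and "fjj":
  Position 0: 'a' from first, 'f' from second => "af"
  Position 1: 'd' from first, 'j' from second => "dj"
  Position 2: 'd' from first, 'j' from second => "dj"
Result: afdjdj

afdjdj


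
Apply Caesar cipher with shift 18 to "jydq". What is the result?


Caesar cipher: shift "jydq" by 18
  'j' (pos 9) + 18 = pos 1 = 'b'
  'y' (pos 24) + 18 = pos 16 = 'q'
  'd' (pos 3) + 18 = pos 21 = 'v'
  'q' (pos 16) + 18 = pos 8 = 'i'
Result: bqvi

bqvi


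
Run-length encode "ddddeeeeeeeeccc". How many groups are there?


Input: ddddeeeeeeeeccc
Scanning for consecutive runs:
  Group 1: 'd' x 4 (positions 0-3)
  Group 2: 'e' x 8 (positions 4-11)
  Group 3: 'c' x 3 (positions 12-14)
Total groups: 3

3


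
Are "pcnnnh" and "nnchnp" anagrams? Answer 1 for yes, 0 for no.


Strings: "pcnnnh", "nnchnp"
Sorted first:  chnnnp
Sorted second: chnnnp
Sorted forms match => anagrams

1


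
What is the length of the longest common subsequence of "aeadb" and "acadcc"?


LCS of "aeadb" and "acadcc"
DP table:
           a    c    a    d    c    c
      0    0    0    0    0    0    0
  a   0    1    1    1    1    1    1
  e   0    1    1    1    1    1    1
  a   0    1    1    2    2    2    2
  d   0    1    1    2    3    3    3
  b   0    1    1    2    3    3    3
LCS length = dp[5][6] = 3

3


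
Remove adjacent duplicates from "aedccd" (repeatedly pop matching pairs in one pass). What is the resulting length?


Input: aedccd
Stack-based adjacent duplicate removal:
  Read 'a': push. Stack: a
  Read 'e': push. Stack: ae
  Read 'd': push. Stack: aed
  Read 'c': push. Stack: aedc
  Read 'c': matches stack top 'c' => pop. Stack: aed
  Read 'd': matches stack top 'd' => pop. Stack: ae
Final stack: "ae" (length 2)

2


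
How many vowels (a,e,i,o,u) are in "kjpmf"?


Input: kjpmf
Checking each character:
  'k' at position 0: consonant
  'j' at position 1: consonant
  'p' at position 2: consonant
  'm' at position 3: consonant
  'f' at position 4: consonant
Total vowels: 0

0


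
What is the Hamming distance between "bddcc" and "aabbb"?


Comparing "bddcc" and "aabbb" position by position:
  Position 0: 'b' vs 'a' => differ
  Position 1: 'd' vs 'a' => differ
  Position 2: 'd' vs 'b' => differ
  Position 3: 'c' vs 'b' => differ
  Position 4: 'c' vs 'b' => differ
Total differences (Hamming distance): 5

5


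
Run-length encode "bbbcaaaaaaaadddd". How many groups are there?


Input: bbbcaaaaaaaadddd
Scanning for consecutive runs:
  Group 1: 'b' x 3 (positions 0-2)
  Group 2: 'c' x 1 (positions 3-3)
  Group 3: 'a' x 8 (positions 4-11)
  Group 4: 'd' x 4 (positions 12-15)
Total groups: 4

4


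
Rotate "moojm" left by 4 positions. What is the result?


Input: "moojm", rotate left by 4
First 4 characters: "mooj"
Remaining characters: "m"
Concatenate remaining + first: "m" + "mooj" = "mmooj"

mmooj


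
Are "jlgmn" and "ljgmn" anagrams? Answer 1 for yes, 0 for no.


Strings: "jlgmn", "ljgmn"
Sorted first:  gjlmn
Sorted second: gjlmn
Sorted forms match => anagrams

1


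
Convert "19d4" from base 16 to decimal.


Input: "19d4" in base 16
Positional expansion:
  Digit '1' (value 1) x 16^3 = 4096
  Digit '9' (value 9) x 16^2 = 2304
  Digit 'd' (value 13) x 16^1 = 208
  Digit '4' (value 4) x 16^0 = 4
Sum = 6612

6612


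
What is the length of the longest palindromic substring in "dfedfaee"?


Input: "dfedfaee"
Checking substrings for palindromes:
  [6:8] "ee" (len 2) => palindrome
Longest palindromic substring: "ee" with length 2

2


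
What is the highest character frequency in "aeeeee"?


Input: aeeeee
Character counts:
  'a': 1
  'e': 5
Maximum frequency: 5

5


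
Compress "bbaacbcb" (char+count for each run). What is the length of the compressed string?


Input: bbaacbcb
Runs:
  'b' x 2 => "b2"
  'a' x 2 => "a2"
  'c' x 1 => "c1"
  'b' x 1 => "b1"
  'c' x 1 => "c1"
  'b' x 1 => "b1"
Compressed: "b2a2c1b1c1b1"
Compressed length: 12

12


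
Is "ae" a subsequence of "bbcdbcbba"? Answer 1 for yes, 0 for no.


Check if "ae" is a subsequence of "bbcdbcbba"
Greedy scan:
  Position 0 ('b'): no match needed
  Position 1 ('b'): no match needed
  Position 2 ('c'): no match needed
  Position 3 ('d'): no match needed
  Position 4 ('b'): no match needed
  Position 5 ('c'): no match needed
  Position 6 ('b'): no match needed
  Position 7 ('b'): no match needed
  Position 8 ('a'): matches sub[0] = 'a'
Only matched 1/2 characters => not a subsequence

0


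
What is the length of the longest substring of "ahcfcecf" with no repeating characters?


Input: "ahcfcecf"
Sliding window (track last position of each char):
  Position 0 ('a'): window [0,0] length 1 -- new best
  Position 1 ('h'): window [0,1] length 2 -- new best
  Position 2 ('c'): window [0,2] length 3 -- new best
  Position 3 ('f'): window [0,3] length 4 -- new best
  Position 4 ('c'): repeat (last at 2), move window start to 3
  Position 4 ('c'): window [3,4] length 2
  Position 5 ('e'): window [3,5] length 3
  Position 6 ('c'): repeat (last at 4), move window start to 5
  Position 6 ('c'): window [5,6] length 2
  Position 7 ('f'): window [5,7] length 3
Longest substring with no repeats: "ahcf" with length 4

4


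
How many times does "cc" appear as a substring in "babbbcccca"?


Searching for "cc" in "babbbcccca"
Scanning each position:
  Position 0: "ba" => no
  Position 1: "ab" => no
  Position 2: "bb" => no
  Position 3: "bb" => no
  Position 4: "bc" => no
  Position 5: "cc" => MATCH
  Position 6: "cc" => MATCH
  Position 7: "cc" => MATCH
  Position 8: "ca" => no
Total occurrences: 3

3


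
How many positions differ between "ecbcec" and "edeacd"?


Comparing "ecbcec" and "edeacd" position by position:
  Position 0: 'e' vs 'e' => same
  Position 1: 'c' vs 'd' => DIFFER
  Position 2: 'b' vs 'e' => DIFFER
  Position 3: 'c' vs 'a' => DIFFER
  Position 4: 'e' vs 'c' => DIFFER
  Position 5: 'c' vs 'd' => DIFFER
Positions that differ: 5

5


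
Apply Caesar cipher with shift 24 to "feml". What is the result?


Caesar cipher: shift "feml" by 24
  'f' (pos 5) + 24 = pos 3 = 'd'
  'e' (pos 4) + 24 = pos 2 = 'c'
  'm' (pos 12) + 24 = pos 10 = 'k'
  'l' (pos 11) + 24 = pos 9 = 'j'
Result: dckj

dckj


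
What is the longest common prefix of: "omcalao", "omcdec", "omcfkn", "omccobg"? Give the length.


Words: omcalao, omcdec, omcfkn, omccobg
  Position 0: all 'o' => match
  Position 1: all 'm' => match
  Position 2: all 'c' => match
  Position 3: ('a', 'd', 'f', 'c') => mismatch, stop
LCP = "omc" (length 3)

3


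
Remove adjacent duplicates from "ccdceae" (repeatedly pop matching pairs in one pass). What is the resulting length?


Input: ccdceae
Stack-based adjacent duplicate removal:
  Read 'c': push. Stack: c
  Read 'c': matches stack top 'c' => pop. Stack: (empty)
  Read 'd': push. Stack: d
  Read 'c': push. Stack: dc
  Read 'e': push. Stack: dce
  Read 'a': push. Stack: dcea
  Read 'e': push. Stack: dceae
Final stack: "dceae" (length 5)

5


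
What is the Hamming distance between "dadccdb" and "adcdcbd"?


Comparing "dadccdb" and "adcdcbd" position by position:
  Position 0: 'd' vs 'a' => differ
  Position 1: 'a' vs 'd' => differ
  Position 2: 'd' vs 'c' => differ
  Position 3: 'c' vs 'd' => differ
  Position 4: 'c' vs 'c' => same
  Position 5: 'd' vs 'b' => differ
  Position 6: 'b' vs 'd' => differ
Total differences (Hamming distance): 6

6


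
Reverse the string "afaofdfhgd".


Input: afaofdfhgd
Reading characters right to left:
  Position 9: 'd'
  Position 8: 'g'
  Position 7: 'h'
  Position 6: 'f'
  Position 5: 'd'
  Position 4: 'f'
  Position 3: 'o'
  Position 2: 'a'
  Position 1: 'f'
  Position 0: 'a'
Reversed: dghfdfoafa

dghfdfoafa


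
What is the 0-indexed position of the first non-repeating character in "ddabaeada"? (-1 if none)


Input: ddabaeada
Character frequencies:
  'a': 4
  'b': 1
  'd': 3
  'e': 1
Scanning left to right for freq == 1:
  Position 0 ('d'): freq=3, skip
  Position 1 ('d'): freq=3, skip
  Position 2 ('a'): freq=4, skip
  Position 3 ('b'): unique! => answer = 3

3


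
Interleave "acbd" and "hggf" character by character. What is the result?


Interleaving "acbd" and "hggf":
  Position 0: 'a' from first, 'h' from second => "ah"
  Position 1: 'c' from first, 'g' from second => "cg"
  Position 2: 'b' from first, 'g' from second => "bg"
  Position 3: 'd' from first, 'f' from second => "df"
Result: ahcgbgdf

ahcgbgdf


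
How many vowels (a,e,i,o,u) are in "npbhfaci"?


Input: npbhfaci
Checking each character:
  'n' at position 0: consonant
  'p' at position 1: consonant
  'b' at position 2: consonant
  'h' at position 3: consonant
  'f' at position 4: consonant
  'a' at position 5: vowel (running total: 1)
  'c' at position 6: consonant
  'i' at position 7: vowel (running total: 2)
Total vowels: 2

2


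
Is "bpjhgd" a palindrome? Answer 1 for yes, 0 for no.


Input: bpjhgd
Reversed: dghjpb
  Compare pos 0 ('b') with pos 5 ('d'): MISMATCH
  Compare pos 1 ('p') with pos 4 ('g'): MISMATCH
  Compare pos 2 ('j') with pos 3 ('h'): MISMATCH
Result: not a palindrome

0


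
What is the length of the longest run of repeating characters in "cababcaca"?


Input: "cababcaca"
Scanning for longest run:
  Position 1 ('a'): new char, reset run to 1
  Position 2 ('b'): new char, reset run to 1
  Position 3 ('a'): new char, reset run to 1
  Position 4 ('b'): new char, reset run to 1
  Position 5 ('c'): new char, reset run to 1
  Position 6 ('a'): new char, reset run to 1
  Position 7 ('c'): new char, reset run to 1
  Position 8 ('a'): new char, reset run to 1
Longest run: 'c' with length 1

1


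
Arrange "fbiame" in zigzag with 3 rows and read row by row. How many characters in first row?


Zigzag "fbiame" into 3 rows:
Placing characters:
  'f' => row 0
  'b' => row 1
  'i' => row 2
  'a' => row 1
  'm' => row 0
  'e' => row 1
Rows:
  Row 0: "fm"
  Row 1: "bae"
  Row 2: "i"
First row length: 2

2


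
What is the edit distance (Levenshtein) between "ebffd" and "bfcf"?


Computing edit distance: "ebffd" -> "bfcf"
DP table:
           b    f    c    f
      0    1    2    3    4
  e   1    1    2    3    4
  b   2    1    2    3    4
  f   3    2    1    2    3
  f   4    3    2    2    2
  d   5    4    3    3    3
Edit distance = dp[5][4] = 3

3


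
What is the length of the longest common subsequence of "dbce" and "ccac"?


LCS of "dbce" and "ccac"
DP table:
           c    c    a    c
      0    0    0    0    0
  d   0    0    0    0    0
  b   0    0    0    0    0
  c   0    1    1    1    1
  e   0    1    1    1    1
LCS length = dp[4][4] = 1

1


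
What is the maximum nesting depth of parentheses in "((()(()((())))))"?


Input: "((()(()((())))))"
Tracking depth:
  Position 0 '(': depth becomes 1
  Position 1 '(': depth becomes 2
  Position 2 '(': depth becomes 3
  Position 3 ')': depth becomes 2
  Position 4 '(': depth becomes 3
  Position 5 '(': depth becomes 4
  Position 6 ')': depth becomes 3
  Position 7 '(': depth becomes 4
  Position 8 '(': depth becomes 5
  Position 9 '(': depth becomes 6
  Position 10 ')': depth becomes 5
  Position 11 ')': depth becomes 4
  Position 12 ')': depth becomes 3
  Position 13 ')': depth becomes 2
  Position 14 ')': depth becomes 1
  Position 15 ')': depth becomes 0
Maximum depth reached: 6

6


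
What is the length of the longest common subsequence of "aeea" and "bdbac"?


LCS of "aeea" and "bdbac"
DP table:
           b    d    b    a    c
      0    0    0    0    0    0
  a   0    0    0    0    1    1
  e   0    0    0    0    1    1
  e   0    0    0    0    1    1
  a   0    0    0    0    1    1
LCS length = dp[4][5] = 1

1


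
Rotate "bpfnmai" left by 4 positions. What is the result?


Input: "bpfnmai", rotate left by 4
First 4 characters: "bpfn"
Remaining characters: "mai"
Concatenate remaining + first: "mai" + "bpfn" = "maibpfn"

maibpfn


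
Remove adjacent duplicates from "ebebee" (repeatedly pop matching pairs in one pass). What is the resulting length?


Input: ebebee
Stack-based adjacent duplicate removal:
  Read 'e': push. Stack: e
  Read 'b': push. Stack: eb
  Read 'e': push. Stack: ebe
  Read 'b': push. Stack: ebeb
  Read 'e': push. Stack: ebebe
  Read 'e': matches stack top 'e' => pop. Stack: ebeb
Final stack: "ebeb" (length 4)

4


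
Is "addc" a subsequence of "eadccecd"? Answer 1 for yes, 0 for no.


Check if "addc" is a subsequence of "eadccecd"
Greedy scan:
  Position 0 ('e'): no match needed
  Position 1 ('a'): matches sub[0] = 'a'
  Position 2 ('d'): matches sub[1] = 'd'
  Position 3 ('c'): no match needed
  Position 4 ('c'): no match needed
  Position 5 ('e'): no match needed
  Position 6 ('c'): no match needed
  Position 7 ('d'): matches sub[2] = 'd'
Only matched 3/4 characters => not a subsequence

0


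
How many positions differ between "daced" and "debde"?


Comparing "daced" and "debde" position by position:
  Position 0: 'd' vs 'd' => same
  Position 1: 'a' vs 'e' => DIFFER
  Position 2: 'c' vs 'b' => DIFFER
  Position 3: 'e' vs 'd' => DIFFER
  Position 4: 'd' vs 'e' => DIFFER
Positions that differ: 4

4


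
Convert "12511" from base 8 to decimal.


Input: "12511" in base 8
Positional expansion:
  Digit '1' (value 1) x 8^4 = 4096
  Digit '2' (value 2) x 8^3 = 1024
  Digit '5' (value 5) x 8^2 = 320
  Digit '1' (value 1) x 8^1 = 8
  Digit '1' (value 1) x 8^0 = 1
Sum = 5449

5449


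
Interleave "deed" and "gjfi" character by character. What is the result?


Interleaving "deed" and "gjfi":
  Position 0: 'd' from first, 'g' from second => "dg"
  Position 1: 'e' from first, 'j' from second => "ej"
  Position 2: 'e' from first, 'f' from second => "ef"
  Position 3: 'd' from first, 'i' from second => "di"
Result: dgejefdi

dgejefdi


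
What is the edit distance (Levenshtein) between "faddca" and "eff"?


Computing edit distance: "faddca" -> "eff"
DP table:
           e    f    f
      0    1    2    3
  f   1    1    1    2
  a   2    2    2    2
  d   3    3    3    3
  d   4    4    4    4
  c   5    5    5    5
  a   6    6    6    6
Edit distance = dp[6][3] = 6

6
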